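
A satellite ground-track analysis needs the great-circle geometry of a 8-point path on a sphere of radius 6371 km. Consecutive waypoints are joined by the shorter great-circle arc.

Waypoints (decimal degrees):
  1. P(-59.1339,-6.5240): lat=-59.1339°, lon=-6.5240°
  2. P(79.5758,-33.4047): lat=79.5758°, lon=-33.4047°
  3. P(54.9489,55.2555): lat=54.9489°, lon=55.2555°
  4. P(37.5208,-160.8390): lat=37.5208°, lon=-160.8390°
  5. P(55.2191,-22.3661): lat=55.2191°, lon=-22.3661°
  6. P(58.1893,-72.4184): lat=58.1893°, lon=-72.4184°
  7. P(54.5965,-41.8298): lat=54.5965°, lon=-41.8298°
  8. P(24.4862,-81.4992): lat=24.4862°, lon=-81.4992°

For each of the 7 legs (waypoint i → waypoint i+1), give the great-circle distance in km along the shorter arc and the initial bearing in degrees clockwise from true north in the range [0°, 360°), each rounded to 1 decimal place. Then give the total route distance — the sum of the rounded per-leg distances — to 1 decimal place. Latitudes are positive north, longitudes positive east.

Leg 1: φ1=-1.0320813, φ2=1.3888597, Δφ=2.4209410, Δλ=-0.4691567 rad; a=sin²(Δφ/2)+cosφ1·cosφ2·sin²(Δλ/2)=0.8807028319; c=2·atan2(√a, √(1-a))=2.436275001; dist=6371·c=15521.508 ≈ 15521.5 km; running total=15521.5 km
Leg 1 bearing: y=sinΔλ·cosφ2=-0.08180672, x=cosφ1·sinφ2-sinφ1·cosφ2·cosΔλ=0.64309337; θ=atan2(y, x)=-7.2496° <0 so +360° → 352.7504° ≈ 352.8°
Leg 2: φ1=1.3888597, φ2=0.9590392, Δφ=-0.4298205, Δλ=1.5474124 rad; a=sin²(Δφ/2)+cosφ1·cosφ2·sin²(Δλ/2)=0.0962208647; c=2·atan2(√a, √(1-a))=0.630796038; dist=6371·c=4018.802 ≈ 4018.8 km; running total=19540.3 km
Leg 2 bearing: y=sinΔλ·cosφ2=0.57414977, x=cosφ1·sinφ2-sinφ1·cosφ2·cosΔλ=0.13491361; θ=atan2(y, x)=76.7765° ≈ 76.8°
Leg 3: φ1=0.9590392, φ2=0.6548615, Δφ=-0.3041777, Δλ=-3.7715605 rad; a=sin²(Δφ/2)+cosφ1·cosφ2·sin²(Δλ/2)=0.4347369314; c=2·atan2(√a, √(1-a))=1.439896688; dist=6371·c=9173.582 ≈ 9173.6 km; running total=28713.9 km
Leg 3 bearing: y=sinΔλ·cosφ2=0.46724914, x=cosφ1·sinφ2-sinφ1·cosφ2·cosΔλ=0.87443763; θ=atan2(y, x)=28.1175° ≈ 28.1°
Leg 4: φ1=0.6548615, φ2=0.9637551, Δφ=0.3088936, Δλ=2.4168080 rad; a=sin²(Δφ/2)+cosφ1·cosφ2·sin²(Δλ/2)=0.4192375444; c=2·atan2(√a, √(1-a))=1.408560667; dist=6371·c=8973.940 ≈ 8973.9 km; running total=37687.8 km
Leg 4 bearing: y=sinΔλ·cosφ2=0.37818688, x=cosφ1·sinφ2-sinφ1·cosφ2·cosΔλ=0.91152860; θ=atan2(y, x)=22.5332° ≈ 22.5°
Leg 5: φ1=0.9637551, φ2=1.0155949, Δφ=0.0518398, Δλ=-0.8735774 rad; a=sin²(Δφ/2)+cosφ1·cosφ2·sin²(Δλ/2)=0.0544814355; c=2·atan2(√a, √(1-a))=0.471171481; dist=6371·c=3001.834 ≈ 3001.8 km; running total=40689.6 km
Leg 5 bearing: y=sinΔλ·cosφ2=-0.40410225, x=cosφ1·sinφ2-sinφ1·cosφ2·cosΔλ=0.20677091; θ=atan2(y, x)=-62.9021° <0 so +360° → 297.0979° ≈ 297.1°
Leg 6: φ1=1.0155949, φ2=0.9528887, Δφ=-0.0627062, Δλ=0.5338718 rad; a=sin²(Δφ/2)+cosφ1·cosφ2·sin²(Δλ/2)=0.0222300975; c=2·atan2(√a, √(1-a))=0.299311240; dist=6371·c=1906.912 ≈ 1906.9 km; running total=42596.5 km
Leg 6 bearing: y=sinΔλ·cosφ2=0.29480423, x=cosφ1·sinφ2-sinφ1·cosφ2·cosΔλ=0.00584343; θ=atan2(y, x)=88.8645° ≈ 88.9°
Leg 7: φ1=0.9528887, φ2=0.4273648, Δφ=-0.5255239, Δλ=-0.6923616 rad; a=sin²(Δφ/2)+cosφ1·cosφ2·sin²(Δλ/2)=0.1281688158; c=2·atan2(√a, √(1-a))=0.732264498; dist=6371·c=4665.257 ≈ 4665.3 km; running total=47261.8 km
Leg 7 bearing: y=sinΔλ·cosφ2=-0.58094372, x=cosφ1·sinφ2-sinφ1·cosφ2·cosΔλ=-0.33086353; θ=atan2(y, x)=-119.6627° <0 so +360° → 240.3373° ≈ 240.3°

Leg 1: dist=15521.5 km, bearing=352.8°
Leg 2: dist=4018.8 km, bearing=76.8°
Leg 3: dist=9173.6 km, bearing=28.1°
Leg 4: dist=8973.9 km, bearing=22.5°
Leg 5: dist=3001.8 km, bearing=297.1°
Leg 6: dist=1906.9 km, bearing=88.9°
Leg 7: dist=4665.3 km, bearing=240.3°
Total: 47261.8 km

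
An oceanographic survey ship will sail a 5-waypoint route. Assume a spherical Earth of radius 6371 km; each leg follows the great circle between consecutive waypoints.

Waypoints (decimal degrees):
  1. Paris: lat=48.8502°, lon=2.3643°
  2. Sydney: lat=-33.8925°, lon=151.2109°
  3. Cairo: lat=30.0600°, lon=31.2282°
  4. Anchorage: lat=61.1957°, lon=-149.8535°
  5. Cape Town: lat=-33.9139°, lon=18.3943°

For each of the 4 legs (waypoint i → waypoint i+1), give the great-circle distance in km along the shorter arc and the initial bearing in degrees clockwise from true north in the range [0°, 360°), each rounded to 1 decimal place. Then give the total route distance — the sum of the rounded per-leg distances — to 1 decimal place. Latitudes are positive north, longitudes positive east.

Leg 1: dist=16961.8 km, bearing=68.6°
Leg 2: dist=14418.6 km, bearing=283.1°
Leg 3: dist=9867.4 km, bearing=0.5°
Leg 4: dist=16867.0 km, bearing=20.9°
Total: 58114.8 km

Leg 1: φ1=0.8525968, φ2=-0.5915357, Δφ=-1.4441325, Δλ=2.5978633 rad; a=sin²(Δφ/2)+cosφ1·cosφ2·sin²(Δλ/2)=0.9436717726; c=2·atan2(√a, √(1-a))=2.662348157; dist=6371·c=16961.820 ≈ 16961.8 km; running total=16961.8 km
Leg 1 bearing: y=sinΔλ·cosφ2=0.42942898, x=cosφ1·sinφ2-sinφ1·cosφ2·cosΔλ=0.16796484; θ=atan2(y, x)=68.6378° ≈ 68.6°
Leg 2: φ1=-0.5915357, φ2=0.5246460, Δφ=1.1161817, Δλ=-2.0940932 rad; a=sin²(Δφ/2)+cosφ1·cosφ2·sin²(Δλ/2)=0.8191779372; c=2·atan2(√a, √(1-a))=2.263156750; dist=6371·c=14418.572 ≈ 14418.6 km; running total=31380.4 km
Leg 2 bearing: y=sinΔλ·cosφ2=-0.74967677, x=cosφ1·sinφ2-sinφ1·cosφ2·cosΔλ=0.17460389; θ=atan2(y, x)=-76.8892° <0 so +360° → 283.1108° ≈ 283.1°
Leg 3: φ1=0.5246460, φ2=1.0680665, Δφ=0.5434205, Δλ=-3.1604719 rad; a=sin²(Δφ/2)+cosφ1·cosφ2·sin²(Δλ/2)=0.4890056699; c=2·atan2(√a, √(1-a))=1.548805894; dist=6371·c=9867.442 ≈ 9867.4 km; running total=41247.8 km
Leg 3 bearing: y=sinΔλ·cosφ2=0.00909584, x=cosφ1·sinφ2-sinφ1·cosφ2·cosΔλ=0.99971684; θ=atan2(y, x)=0.5213° ≈ 0.5°
Leg 4: φ1=1.0680665, φ2=-0.5919092, Δφ=-1.6599757, Δλ=2.9364781 rad; a=sin²(Δφ/2)+cosφ1·cosφ2·sin²(Δλ/2)=0.9401905327; c=2·atan2(√a, √(1-a))=2.647461412; dist=6371·c=16866.977 ≈ 16867.0 km; running total=58114.8 km
Leg 4 bearing: y=sinΔλ·cosφ2=0.16902879, x=cosφ1·sinφ2-sinφ1·cosφ2·cosΔλ=0.44312351; θ=atan2(y, x)=20.8793° ≈ 20.9°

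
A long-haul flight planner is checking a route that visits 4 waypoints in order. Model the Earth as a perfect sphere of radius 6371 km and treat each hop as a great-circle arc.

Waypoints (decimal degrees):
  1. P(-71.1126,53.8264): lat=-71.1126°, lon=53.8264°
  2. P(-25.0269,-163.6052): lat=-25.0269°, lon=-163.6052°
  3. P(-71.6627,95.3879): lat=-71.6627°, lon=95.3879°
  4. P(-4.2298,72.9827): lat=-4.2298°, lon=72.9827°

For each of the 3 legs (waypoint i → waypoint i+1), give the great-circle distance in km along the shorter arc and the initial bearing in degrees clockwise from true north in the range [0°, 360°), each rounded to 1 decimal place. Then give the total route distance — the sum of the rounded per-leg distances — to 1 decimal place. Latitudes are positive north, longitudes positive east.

Leg 1: φ1=-1.2411490, φ2=-0.4368018, Δφ=0.8043472, Δλ=-3.7948973 rad; a=sin²(Δφ/2)+cosφ1·cosφ2·sin²(Δλ/2)=0.4163253351; c=2·atan2(√a, √(1-a))=1.402655860; dist=6371·c=8936.320 ≈ 8936.3 km; running total=8936.3 km
Leg 1 bearing: y=sinΔλ·cosφ2=0.55074580, x=cosφ1·sinφ2-sinφ1·cosφ2·cosΔλ=-0.81772445; θ=atan2(y, x)=146.0393° ≈ 146.0°
Leg 2: φ1=-0.4368018, φ2=-1.2507501, Δφ=-0.8139483, Δλ=4.5202823 rad; a=sin²(Δφ/2)+cosφ1·cosφ2·sin²(Δλ/2)=0.3264329864; c=2·atan2(√a, √(1-a))=1.216282967; dist=6371·c=7748.939 ≈ 7748.9 km; running total=16685.2 km
Leg 2 bearing: y=sinΔλ·cosφ2=-0.30882296, x=cosφ1·sinφ2-sinφ1·cosφ2·cosΔλ=-0.88550909; θ=atan2(y, x)=-160.7737° <0 so +360° → 199.2263° ≈ 199.2°
Leg 3: φ1=-1.2507501, φ2=-0.0738239, Δφ=1.1769261, Δλ=-0.3910445 rad; a=sin²(Δφ/2)+cosφ1·cosφ2·sin²(Δλ/2)=0.3199598313; c=2·atan2(√a, √(1-a))=1.202442321; dist=6371·c=7660.760 ≈ 7660.8 km; running total=24346.0 km
Leg 3 bearing: y=sinΔλ·cosφ2=-0.38011612, x=cosφ1·sinφ2-sinφ1·cosφ2·cosΔλ=0.85197059; θ=atan2(y, x)=-24.0446° <0 so +360° → 335.9554° ≈ 336.0°

Leg 1: dist=8936.3 km, bearing=146.0°
Leg 2: dist=7748.9 km, bearing=199.2°
Leg 3: dist=7660.8 km, bearing=336.0°
Total: 24346.0 km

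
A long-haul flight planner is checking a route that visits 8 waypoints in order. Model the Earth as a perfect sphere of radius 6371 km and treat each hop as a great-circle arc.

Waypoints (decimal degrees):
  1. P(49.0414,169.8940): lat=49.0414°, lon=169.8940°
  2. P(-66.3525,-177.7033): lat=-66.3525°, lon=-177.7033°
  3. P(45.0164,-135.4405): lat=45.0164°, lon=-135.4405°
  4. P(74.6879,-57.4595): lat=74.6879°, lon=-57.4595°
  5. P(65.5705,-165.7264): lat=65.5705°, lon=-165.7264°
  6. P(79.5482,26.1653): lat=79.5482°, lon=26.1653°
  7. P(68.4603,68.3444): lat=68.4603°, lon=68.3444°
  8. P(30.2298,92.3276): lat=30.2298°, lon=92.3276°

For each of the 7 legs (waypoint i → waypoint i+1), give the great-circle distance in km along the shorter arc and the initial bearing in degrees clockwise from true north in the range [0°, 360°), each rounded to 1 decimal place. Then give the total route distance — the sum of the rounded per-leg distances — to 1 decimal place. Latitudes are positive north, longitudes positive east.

Leg 1: φ1=0.8559339, φ2=-1.1580696, Δφ=-2.0140035, Δλ=-6.0667174 rad; a=sin²(Δφ/2)+cosφ1·cosφ2·sin²(Δλ/2)=0.7174876126; c=2·atan2(√a, √(1-a))=2.020807089; dist=6371·c=12874.562 ≈ 12874.6 km; running total=12874.6 km
Leg 1 bearing: y=sinΔλ·cosφ2=0.08615064, x=cosφ1·sinφ2-sinφ1·cosφ2·cosΔλ=-0.89631168; θ=atan2(y, x)=174.5098° ≈ 174.5°
Leg 2: φ1=-1.1580696, φ2=0.7856844, Δφ=1.9437540, Δλ=0.7376250 rad; a=sin²(Δφ/2)+cosφ1·cosφ2·sin²(Δλ/2)=0.7190369545; c=2·atan2(√a, √(1-a))=2.024251252; dist=6371·c=12896.505 ≈ 12896.5 km; running total=25771.1 km
Leg 2 bearing: y=sinΔλ·cosφ2=0.47541591, x=cosφ1·sinφ2-sinφ1·cosφ2·cosΔλ=0.76293575; θ=atan2(y, x)=31.9287° ≈ 31.9°
Leg 3: φ1=0.7856844, φ2=1.3035498, Δφ=0.5178654, Δλ=1.3610252 rad; a=sin²(Δφ/2)+cosφ1·cosφ2·sin²(Δλ/2)=0.1394631312; c=2·atan2(√a, √(1-a))=0.765445533; dist=6371·c=4876.653 ≈ 4876.7 km; running total=30647.8 km
Leg 3 bearing: y=sinΔλ·cosφ2=0.25828781, x=cosφ1·sinφ2-sinφ1·cosφ2·cosΔλ=0.64291529; θ=atan2(y, x)=21.8875° ≈ 21.9°
Leg 4: φ1=1.3035498, φ2=1.1444211, Δφ=-0.1591286, Δλ=-1.8896139 rad; a=sin²(Δφ/2)+cosφ1·cosφ2·sin²(Δλ/2)=0.0780410760; c=2·atan2(√a, √(1-a))=0.566251534; dist=6371·c=3607.589 ≈ 3607.6 km; running total=34255.4 km
Leg 4 bearing: y=sinΔλ·cosφ2=-0.39273195, x=cosφ1·sinφ2-sinφ1·cosφ2·cosΔλ=0.36546448; θ=atan2(y, x)=-47.0597° <0 so +360° → 312.9403° ≈ 312.9°
Leg 5: φ1=1.1444211, φ2=1.3883780, Δφ=0.2439569, Δλ=3.3491420 rad; a=sin²(Δφ/2)+cosφ1·cosφ2·sin²(Δλ/2)=0.0890256482; c=2·atan2(√a, √(1-a))=0.605972296; dist=6371·c=3860.6495 ≈ 3860.6 km; running total=38116.0 km
Leg 5 bearing: y=sinΔλ·cosφ2=-0.03738144, x=cosφ1·sinφ2-sinφ1·cosφ2·cosΔλ=0.56833349; θ=atan2(y, x)=-3.7631° <0 so +360° → 356.2369° ≈ 356.2°
Leg 6: φ1=1.3883780, φ2=1.1948576, Δφ=-0.1935204, Δλ=0.7361642 rad; a=sin²(Δφ/2)+cosφ1·cosφ2·sin²(Δλ/2)=0.0179568264; c=2·atan2(√a, √(1-a))=0.268814809; dist=6371·c=1712.619 ≈ 1712.6 km; running total=39828.6 km
Leg 6 bearing: y=sinΔλ·cosφ2=0.24652018, x=cosφ1·sinφ2-sinφ1·cosφ2·cosΔλ=-0.09881962; θ=atan2(y, x)=111.8438° ≈ 111.8°
Leg 7: φ1=1.1948576, φ2=0.5276095, Δφ=-0.6672481, Δλ=0.4185858 rad; a=sin²(Δφ/2)+cosφ1·cosφ2·sin²(Δλ/2)=0.1209297990; c=2·atan2(√a, √(1-a))=0.710339704; dist=6371·c=4525.574 ≈ 4525.6 km; running total=44354.2 km
Leg 7 bearing: y=sinΔλ·cosφ2=0.35119432, x=cosφ1·sinφ2-sinφ1·cosφ2·cosΔλ=-0.54944125; θ=atan2(y, x)=147.4139° ≈ 147.4°

Leg 1: dist=12874.6 km, bearing=174.5°
Leg 2: dist=12896.5 km, bearing=31.9°
Leg 3: dist=4876.7 km, bearing=21.9°
Leg 4: dist=3607.6 km, bearing=312.9°
Leg 5: dist=3860.6 km, bearing=356.2°
Leg 6: dist=1712.6 km, bearing=111.8°
Leg 7: dist=4525.6 km, bearing=147.4°
Total: 44354.2 km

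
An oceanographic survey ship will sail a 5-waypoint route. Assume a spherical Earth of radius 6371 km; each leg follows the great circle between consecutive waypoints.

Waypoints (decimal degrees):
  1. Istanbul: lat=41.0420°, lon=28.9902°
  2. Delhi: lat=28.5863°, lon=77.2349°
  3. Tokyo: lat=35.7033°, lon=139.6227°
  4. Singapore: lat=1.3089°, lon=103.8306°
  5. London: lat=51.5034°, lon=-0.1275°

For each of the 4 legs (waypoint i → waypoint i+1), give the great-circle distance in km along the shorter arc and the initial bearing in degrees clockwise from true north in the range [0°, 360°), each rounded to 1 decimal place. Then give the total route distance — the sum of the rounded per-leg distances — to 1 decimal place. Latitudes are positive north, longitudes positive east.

Leg 1: dist=4554.0 km, bearing=92.0°
Leg 2: dist=5830.0 km, bearing=65.2°
Leg 3: dist=5314.0 km, bearing=232.1°
Leg 4: dist=10852.5 km, bearing=322.5°
Total: 26550.5 km

Leg 1: φ1=0.7163180, φ2=0.4989251, Δφ=-0.2173930, Δλ=0.8420289 rad; a=sin²(Δφ/2)+cosφ1·cosφ2·sin²(Δλ/2)=0.1223865742; c=2·atan2(√a, √(1-a))=0.714796183; dist=6371·c=4553.966 ≈ 4554.0 km; running total=4554.0 km
Leg 1 bearing: y=sinΔλ·cosφ2=0.65505696, x=cosφ1·sinφ2-sinφ1·cosφ2·cosΔλ=-0.02308209; θ=atan2(y, x)=92.0181° ≈ 92.0°
Leg 2: φ1=0.4989251, φ2=0.6231401, Δφ=0.1242151, Δλ=1.0888725 rad; a=sin²(Δφ/2)+cosφ1·cosφ2·sin²(Δλ/2)=0.1951358934; c=2·atan2(√a, √(1-a))=0.915078682; dist=6371·c=5829.966 ≈ 5830.0 km; running total=10384.0 km
Leg 2 bearing: y=sinΔλ·cosφ2=0.71956142, x=cosφ1·sinφ2-sinφ1·cosφ2·cosΔλ=0.33235955; θ=atan2(y, x)=65.2082° ≈ 65.2°
Leg 3: φ1=0.6231401, φ2=0.0228446, Δφ=-0.6002955, Δλ=-0.6246900 rad; a=sin²(Δφ/2)+cosφ1·cosφ2·sin²(Δλ/2)=0.1640756958; c=2·atan2(√a, √(1-a))=0.834094558; dist=6371·c=5314.016 ≈ 5314.0 km; running total=15698.0 km
Leg 3 bearing: y=sinΔλ·cosφ2=-0.58469324, x=cosφ1·sinφ2-sinφ1·cosφ2·cosΔλ=-0.45470129; θ=atan2(y, x)=-127.8713° <0 so +360° → 232.1287° ≈ 232.1°
Leg 4: φ1=0.0228446, φ2=0.8989039, Δφ=0.8760593, Δλ=-1.8144111 rad; a=sin²(Δφ/2)+cosφ1·cosφ2·sin²(Δλ/2)=0.5661150562; c=2·atan2(√a, √(1-a))=1.703414839; dist=6371·c=10852.456 ≈ 10852.5 km; running total=26550.5 km
Leg 4 bearing: y=sinΔλ·cosφ2=-0.60408819, x=cosφ1·sinφ2-sinφ1·cosφ2·cosΔλ=0.78587063; θ=atan2(y, x)=-37.5490° <0 so +360° → 322.4510° ≈ 322.5°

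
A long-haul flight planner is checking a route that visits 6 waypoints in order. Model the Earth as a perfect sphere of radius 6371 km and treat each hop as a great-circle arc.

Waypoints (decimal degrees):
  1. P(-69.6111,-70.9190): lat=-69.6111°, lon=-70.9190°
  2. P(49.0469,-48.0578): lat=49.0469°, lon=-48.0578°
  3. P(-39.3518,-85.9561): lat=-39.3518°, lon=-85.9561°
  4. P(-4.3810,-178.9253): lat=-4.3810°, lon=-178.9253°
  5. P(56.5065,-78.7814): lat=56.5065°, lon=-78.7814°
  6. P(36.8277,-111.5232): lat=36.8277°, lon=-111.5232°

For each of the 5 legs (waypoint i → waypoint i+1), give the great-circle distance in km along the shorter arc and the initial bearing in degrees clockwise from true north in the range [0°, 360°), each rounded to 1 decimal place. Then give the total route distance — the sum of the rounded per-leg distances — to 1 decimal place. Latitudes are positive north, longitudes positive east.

Leg 1: φ1=-1.2149429, φ2=0.8560299, Δφ=2.0709728, Δλ=0.3990032 rad; a=sin²(Δφ/2)+cosφ1·cosφ2·sin²(Δλ/2)=0.7487587641; c=2·atan2(√a, √(1-a))=2.091530955; dist=6371·c=13325.144 ≈ 13325.1 km; running total=13325.1 km
Leg 1 bearing: y=sinΔλ·cosφ2=0.25463887, x=cosφ1·sinφ2-sinφ1·cosφ2·cosΔλ=0.82923782; θ=atan2(y, x)=17.0705° ≈ 17.1°
Leg 2: φ1=0.8560299, φ2=-0.6868185, Δφ=-1.5428484, Δλ=-0.6614501 rad; a=sin²(Δφ/2)+cosφ1·cosφ2·sin²(Δλ/2)=0.5394725940; c=2·atan2(√a, √(1-a))=1.649823748; dist=6371·c=10511.027 ≈ 10511.0 km; running total=23836.1 km
Leg 2 bearing: y=sinΔλ·cosφ2=-0.47498853, x=cosφ1·sinφ2-sinφ1·cosφ2·cosΔλ=-0.87644370; θ=atan2(y, x)=-151.5445° <0 so +360° → 208.4555° ≈ 208.5°
Leg 3: φ1=-0.6868185, φ2=-0.0764629, Δφ=0.6103556, Δλ=-1.6226186 rad; a=sin²(Δφ/2)+cosφ1·cosφ2·sin²(Δλ/2)=0.4957505831; c=2·atan2(√a, √(1-a))=1.562297391; dist=6371·c=9953.397 ≈ 9953.4 km; running total=33789.5 km
Leg 3 bearing: y=sinΔλ·cosφ2=-0.99573959, x=cosφ1·sinφ2-sinφ1·cosφ2·cosΔλ=-0.09181747; θ=atan2(y, x)=-95.2684° <0 so +360° → 264.7316° ≈ 264.7°
Leg 4: φ1=-0.0764629, φ2=0.9862245, Δφ=1.0626873, Δλ=1.7478408 rad; a=sin²(Δφ/2)+cosφ1·cosφ2·sin²(Δλ/2)=0.5803055152; c=2·atan2(√a, √(1-a))=1.732106016; dist=6371·c=11035.247 ≈ 11035.2 km; running total=44824.7 km
Leg 4 bearing: y=sinΔλ·cosφ2=0.54321627, x=cosφ1·sinφ2-sinφ1·cosφ2·cosΔλ=0.82408748; θ=atan2(y, x)=33.3918° ≈ 33.4°
Leg 5: φ1=0.9862245, φ2=0.6427646, Δφ=-0.3434599, Δλ=-0.5714522 rad; a=sin²(Δφ/2)+cosφ1·cosφ2·sin²(Δλ/2)=0.0642932340; c=2·atan2(√a, √(1-a))=0.512719810; dist=6371·c=3266.538 ≈ 3266.5 km; running total=48091.2 km
Leg 5 bearing: y=sinΔλ·cosφ2=-0.43292216, x=cosφ1·sinφ2-sinφ1·cosφ2·cosΔλ=-0.23068779; θ=atan2(y, x)=-118.0515° <0 so +360° → 241.9485° ≈ 241.9°

Leg 1: dist=13325.1 km, bearing=17.1°
Leg 2: dist=10511.0 km, bearing=208.5°
Leg 3: dist=9953.4 km, bearing=264.7°
Leg 4: dist=11035.2 km, bearing=33.4°
Leg 5: dist=3266.5 km, bearing=241.9°
Total: 48091.2 km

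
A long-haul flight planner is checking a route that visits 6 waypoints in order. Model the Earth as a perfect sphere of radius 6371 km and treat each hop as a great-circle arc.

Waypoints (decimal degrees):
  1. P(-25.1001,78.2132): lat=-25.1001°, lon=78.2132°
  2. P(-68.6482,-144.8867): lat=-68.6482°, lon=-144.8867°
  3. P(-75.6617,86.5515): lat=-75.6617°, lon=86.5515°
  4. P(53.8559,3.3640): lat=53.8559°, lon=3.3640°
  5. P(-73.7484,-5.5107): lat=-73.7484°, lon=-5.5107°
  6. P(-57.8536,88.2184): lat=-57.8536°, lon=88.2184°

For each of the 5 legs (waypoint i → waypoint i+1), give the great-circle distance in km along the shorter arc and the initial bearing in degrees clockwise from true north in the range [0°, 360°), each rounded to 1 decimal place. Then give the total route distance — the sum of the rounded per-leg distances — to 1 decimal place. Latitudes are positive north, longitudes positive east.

Leg 1: dist=9020.3 km, bearing=165.4°
Leg 2: dist=3581.1 km, bearing=201.3°
Leg 3: dist=15557.5 km, bearing=294.6°
Leg 4: dist=14204.9 km, bearing=183.1°
Leg 5: dist=4065.9 km, bearing=117.0°
Total: 46429.7 km

Leg 1: φ1=-0.4380794, φ2=-1.1981371, Δφ=-0.7600577, Δλ=-3.8938278 rad; a=sin²(Δφ/2)+cosφ1·cosφ2·sin²(Δλ/2)=0.4228291543; c=2·atan2(√a, √(1-a))=1.415835201; dist=6371·c=9020.286 ≈ 9020.3 km; running total=9020.3 km
Leg 1 bearing: y=sinΔλ·cosφ2=0.24877501, x=cosφ1·sinφ2-sinφ1·cosφ2·cosΔλ=-0.95618494; θ=atan2(y, x)=165.4164° ≈ 165.4°
Leg 2: φ1=-1.1981371, φ2=-1.3205458, Δφ=-0.1224087, Δλ=4.0393586 rad; a=sin²(Δφ/2)+cosφ1·cosφ2·sin²(Δλ/2)=0.0769275949; c=2·atan2(√a, √(1-a))=0.562086758; dist=6371·c=3581.055 ≈ 3581.1 km; running total=12601.4 km
Leg 2 bearing: y=sinΔλ·cosφ2=-0.19364394, x=cosφ1·sinφ2-sinφ1·cosφ2·cosΔλ=-0.49652894; θ=atan2(y, x)=-158.6945° <0 so +360° → 201.3055° ≈ 201.3°
Leg 3: φ1=-1.3205458, φ2=0.9399628, Δφ=2.2605086, Δλ=-1.4518958 rad; a=sin²(Δφ/2)+cosφ1·cosφ2·sin²(Δλ/2)=0.8825276132; c=2·atan2(√a, √(1-a))=2.441923413; dist=6371·c=15557.494 ≈ 15557.5 km; running total=28158.9 km
Leg 3 bearing: y=sinΔλ·cosφ2=-0.58565376, x=cosφ1·sinφ2-sinφ1·cosφ2·cosΔλ=0.26776887; θ=atan2(y, x)=-65.4295° <0 so +360° → 294.5705° ≈ 294.6°
Leg 4: φ1=0.9399628, φ2=-1.2871524, Δφ=-2.2271152, Δλ=-0.1548927 rad; a=sin²(Δφ/2)+cosφ1·cosφ2·sin²(Δλ/2)=0.8060903777; c=2·atan2(√a, √(1-a))=2.229611927; dist=6371·c=14204.858 ≈ 14204.9 km; running total=42363.8 km
Leg 4 bearing: y=sinΔλ·cosφ2=-0.04317451, x=cosφ1·sinφ2-sinφ1·cosφ2·cosΔλ=-0.78953827; θ=atan2(y, x)=-176.8700° <0 so +360° → 183.1300° ≈ 183.1°
Leg 5: φ1=-1.2871524, φ2=-1.0097358, Δφ=0.2774166, Δλ=1.6358814 rad; a=sin²(Δφ/2)+cosφ1·cosφ2·sin²(Δλ/2)=0.0984127675; c=2·atan2(√a, √(1-a))=0.638191514; dist=6371·c=4065.918 ≈ 4065.9 km; running total=46429.7 km
Leg 5 bearing: y=sinΔλ·cosφ2=0.53095786, x=cosφ1·sinφ2-sinφ1·cosφ2·cosΔλ=-0.27017500; θ=atan2(y, x)=116.9690° ≈ 117.0°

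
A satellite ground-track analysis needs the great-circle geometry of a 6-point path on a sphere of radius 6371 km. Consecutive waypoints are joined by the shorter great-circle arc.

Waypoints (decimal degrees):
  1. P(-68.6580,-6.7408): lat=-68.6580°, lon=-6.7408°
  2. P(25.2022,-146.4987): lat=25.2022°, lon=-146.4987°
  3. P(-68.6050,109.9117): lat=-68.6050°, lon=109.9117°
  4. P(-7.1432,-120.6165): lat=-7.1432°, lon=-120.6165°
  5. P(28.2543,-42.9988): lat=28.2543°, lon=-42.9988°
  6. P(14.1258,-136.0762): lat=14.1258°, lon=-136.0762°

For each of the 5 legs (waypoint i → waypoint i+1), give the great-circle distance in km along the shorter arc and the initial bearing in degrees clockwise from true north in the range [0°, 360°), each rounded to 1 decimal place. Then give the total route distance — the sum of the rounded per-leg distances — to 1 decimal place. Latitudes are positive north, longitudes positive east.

Leg 1: dist=14498.6 km, bearing=230.1°
Leg 2: dist=13153.9 km, bearing=203.7°
Leg 3: dist=10737.5 km, bearing=129.6°
Leg 4: dist=9186.3 km, bearing=60.2°
Leg 5: dist=9563.3 km, bearing=283.9°
Total: 57139.6 km

Leg 1: φ1=-1.1983082, φ2=0.4398614, Δφ=1.6381695, Δλ=-2.4392355 rad; a=sin²(Δφ/2)+cosφ1·cosφ2·sin²(Δλ/2)=0.8239844912; c=2·atan2(√a, √(1-a))=2.275711185; dist=6371·c=14498.556 ≈ 14498.6 km; running total=14498.6 km
Leg 1 bearing: y=sinΔλ·cosφ2=-0.58452467, x=cosφ1·sinφ2-sinφ1·cosφ2·cosΔλ=-0.48833094; θ=atan2(y, x)=-129.8765° <0 so +360° → 230.1235° ≈ 230.1°
Leg 2: φ1=0.4398614, φ2=-1.1973831, Δφ=-1.6372445, Δλ=4.4752057 rad; a=sin²(Δφ/2)+cosφ1·cosφ2·sin²(Δλ/2)=0.7370127628; c=2·atan2(√a, √(1-a))=2.064653314; dist=6371·c=13153.906 ≈ 13153.9 km; running total=27652.5 km
Leg 2 bearing: y=sinΔλ·cosφ2=-0.35458260, x=cosφ1·sinφ2-sinφ1·cosφ2·cosΔλ=-0.80595967; θ=atan2(y, x)=-156.2529° <0 so +360° → 203.7471° ≈ 203.7°
Leg 3: φ1=-1.1973831, φ2=-0.1246724, Δφ=1.0727108, Δλ=-4.0234761 rad; a=sin²(Δφ/2)+cosφ1·cosφ2·sin²(Δλ/2)=0.5571598033; c=2·atan2(√a, √(1-a))=1.685366416; dist=6371·c=10737.469 ≈ 10737.5 km; running total=38390.0 km
Leg 3 bearing: y=sinΔλ·cosφ2=0.76594613, x=cosφ1·sinφ2-sinφ1·cosφ2·cosΔλ=-0.63265911; θ=atan2(y, x)=129.5562° ≈ 129.6°
Leg 4: φ1=-0.1246724, φ2=0.4931306, Δφ=0.6178029, Δλ=1.3546844 rad; a=sin²(Δφ/2)+cosφ1·cosφ2·sin²(Δλ/2)=0.4357232175; c=2·atan2(√a, √(1-a))=1.441886023; dist=6371·c=9186.256 ≈ 9186.3 km; running total=47576.3 km
Leg 4 bearing: y=sinΔλ·cosφ2=0.86036526, x=cosφ1·sinφ2-sinφ1·cosφ2·cosΔλ=0.49319935; θ=atan2(y, x)=60.1768° ≈ 60.2°
Leg 5: φ1=0.4931306, φ2=0.2465417, Δφ=-0.2465888, Δλ=-1.6245071 rad; a=sin²(Δφ/2)+cosφ1·cosφ2·sin²(Δλ/2)=0.4651640729; c=2·atan2(√a, √(1-a))=1.501067983; dist=6371·c=9563.304 ≈ 9563.3 km; running total=57139.6 km
Leg 5 bearing: y=sinΔλ·cosφ2=-0.96836375, x=cosφ1·sinφ2-sinφ1·cosφ2·cosΔλ=0.23961946; θ=atan2(y, x)=-76.1015° <0 so +360° → 283.8985° ≈ 283.9°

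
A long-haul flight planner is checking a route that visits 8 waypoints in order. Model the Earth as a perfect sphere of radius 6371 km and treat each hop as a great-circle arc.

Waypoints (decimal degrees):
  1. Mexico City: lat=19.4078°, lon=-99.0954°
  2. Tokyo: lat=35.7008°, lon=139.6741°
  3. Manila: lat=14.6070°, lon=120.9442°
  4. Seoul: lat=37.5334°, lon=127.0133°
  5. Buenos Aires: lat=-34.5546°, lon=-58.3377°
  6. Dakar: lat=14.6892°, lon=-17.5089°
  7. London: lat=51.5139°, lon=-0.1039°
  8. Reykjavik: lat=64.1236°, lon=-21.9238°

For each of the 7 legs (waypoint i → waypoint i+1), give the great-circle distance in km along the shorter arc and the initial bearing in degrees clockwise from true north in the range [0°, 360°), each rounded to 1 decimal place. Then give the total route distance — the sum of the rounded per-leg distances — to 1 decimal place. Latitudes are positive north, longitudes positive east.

Leg 1: φ1=0.3387300, φ2=0.6230965, Δφ=0.2843665, Δλ=4.1673139 rad; a=sin²(Δφ/2)+cosφ1·cosφ2·sin²(Δλ/2)=0.6016066621; c=2·atan2(√a, √(1-a))=1.775434937; dist=6371·c=11311.296 ≈ 11311.3 km; running total=11311.3 km
Leg 1 bearing: y=sinΔλ·cosφ2=-0.69439622, x=cosφ1·sinφ2-sinφ1·cosφ2·cosΔλ=0.69030300; θ=atan2(y, x)=-45.1694° <0 so +360° → 314.8306° ≈ 314.8°
Leg 2: φ1=0.6230965, φ2=0.2549402, Δφ=-0.3681563, Δλ=-0.3268984 rad; a=sin²(Δφ/2)+cosφ1·cosφ2·sin²(Δλ/2)=0.0543113629; c=2·atan2(√a, √(1-a))=0.470421596; dist=6371·c=2997.056 ≈ 2997.1 km; running total=14308.4 km
Leg 2 bearing: y=sinΔλ·cosφ2=-0.31072854, x=cosφ1·sinφ2-sinφ1·cosφ2·cosΔλ=-0.32999141; θ=atan2(y, x)=-136.7220° <0 so +360° → 223.2780° ≈ 223.3°
Leg 3: φ1=0.2549402, φ2=0.6550814, Δφ=0.4001412, Δλ=0.1059258 rad; a=sin²(Δφ/2)+cosφ1·cosφ2·sin²(Δλ/2)=0.0416474992; c=2·atan2(√a, √(1-a))=0.411041931; dist=6371·c=2618.748 ≈ 2618.7 km; running total=16927.1 km
Leg 3 bearing: y=sinΔλ·cosφ2=0.08384197, x=cosφ1·sinφ2-sinφ1·cosφ2·cosΔλ=0.39066925; θ=atan2(y, x)=12.1126° ≈ 12.1°
Leg 4: φ1=0.6550814, φ2=-0.6030915, Δφ=-1.2581730, Δλ=-3.2349852 rad; a=sin²(Δφ/2)+cosφ1·cosφ2·sin²(Δλ/2)=0.9979013326; c=2·atan2(√a, √(1-a))=3.049938147; dist=6371·c=19431.156 ≈ 19431.2 km; running total=36358.3 km
Leg 4 bearing: y=sinΔλ·cosφ2=0.07680505, x=cosφ1·sinφ2-sinφ1·cosφ2·cosΔλ=0.04977987; θ=atan2(y, x)=57.0514° ≈ 57.1°
Leg 5: φ1=-0.6030915, φ2=0.2563749, Δφ=0.8594664, Δλ=0.7125970 rad; a=sin²(Δφ/2)+cosφ1·cosφ2·sin²(Δλ/2)=0.2705070911; c=2·atan2(√a, √(1-a))=1.093942992; dist=6371·c=6969.511 ≈ 6969.5 km; running total=43327.8 km
Leg 5 bearing: y=sinΔλ·cosφ2=0.63243191, x=cosφ1·sinφ2-sinφ1·cosφ2·cosΔλ=0.62398870; θ=atan2(y, x)=45.3850° ≈ 45.4°
Leg 6: φ1=0.2563749, φ2=0.8990872, Δφ=0.6427123, Δλ=0.3037746 rad; a=sin²(Δφ/2)+cosφ1·cosφ2·sin²(Δλ/2)=0.1135446308; c=2·atan2(√a, √(1-a))=0.687380560; dist=6371·c=4379.302 ≈ 4379.3 km; running total=47707.1 km
Leg 6 bearing: y=sinΔλ·cosφ2=0.18615231, x=cosφ1·sinφ2-sinφ1·cosφ2·cosΔλ=0.60659402; θ=atan2(y, x)=17.0603° ≈ 17.1°
Leg 7: φ1=0.8990872, φ2=1.1191679, Δφ=0.2200808, Δλ=-0.3808291 rad; a=sin²(Δφ/2)+cosφ1·cosφ2·sin²(Δλ/2)=0.0217893099; c=2·atan2(√a, √(1-a))=0.296306822; dist=6371·c=1887.771 ≈ 1887.8 km; running total=49594.9 km
Leg 7 bearing: y=sinΔλ·cosφ2=-0.16221725, x=cosφ1·sinφ2-sinφ1·cosφ2·cosΔλ=0.24278325; θ=atan2(y, x)=-33.7491° <0 so +360° → 326.2509° ≈ 326.3°

Leg 1: dist=11311.3 km, bearing=314.8°
Leg 2: dist=2997.1 km, bearing=223.3°
Leg 3: dist=2618.7 km, bearing=12.1°
Leg 4: dist=19431.2 km, bearing=57.1°
Leg 5: dist=6969.5 km, bearing=45.4°
Leg 6: dist=4379.3 km, bearing=17.1°
Leg 7: dist=1887.8 km, bearing=326.3°
Total: 49594.9 km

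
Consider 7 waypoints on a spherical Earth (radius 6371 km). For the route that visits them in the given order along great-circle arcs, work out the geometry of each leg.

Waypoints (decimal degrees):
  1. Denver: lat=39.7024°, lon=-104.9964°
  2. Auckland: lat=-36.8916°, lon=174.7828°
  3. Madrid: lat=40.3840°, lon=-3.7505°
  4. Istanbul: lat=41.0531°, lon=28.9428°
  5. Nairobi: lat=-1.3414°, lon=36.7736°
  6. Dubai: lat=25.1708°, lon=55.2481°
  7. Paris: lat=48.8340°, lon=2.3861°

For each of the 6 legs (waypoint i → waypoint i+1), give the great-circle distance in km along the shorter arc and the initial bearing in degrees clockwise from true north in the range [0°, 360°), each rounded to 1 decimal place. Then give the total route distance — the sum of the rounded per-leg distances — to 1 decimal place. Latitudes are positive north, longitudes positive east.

Leg 1: dist=11808.7 km, bearing=235.2°
Leg 2: dist=19606.4 km, bearing=342.3°
Leg 3: dist=2740.1 km, bearing=77.7°
Leg 4: dist=4780.1 km, bearing=168.5°
Leg 5: dist=3556.3 km, bearing=32.8°
Leg 6: dist=5244.8 km, bearing=314.3°
Total: 47736.4 km

Leg 1: φ1=0.6929376, φ2=-0.6438799, Δφ=-1.3368175, Δλ=4.8830682 rad; a=sin²(Δφ/2)+cosφ1·cosφ2·sin²(Δλ/2)=0.6394799099; c=2·atan2(√a, √(1-a))=1.853507086; dist=6371·c=11808.694 ≈ 11808.7 km; running total=11808.7 km
Leg 1 bearing: y=sinΔλ·cosφ2=-0.78815168, x=cosφ1·sinφ2-sinφ1·cosφ2·cosΔλ=-0.54863317; θ=atan2(y, x)=-124.8418° <0 so +360° → 235.1582° ≈ 235.2°
Leg 2: φ1=-0.6438799, φ2=0.7048338, Δφ=1.3487137, Δλ=-3.1159939 rad; a=sin²(Δφ/2)+cosφ1·cosφ2·sin²(Δλ/2)=0.9989716473; c=2·atan2(√a, √(1-a))=3.077445777; dist=6371·c=19606.407 ≈ 19606.4 km; running total=31415.1 km
Leg 2 bearing: y=sinΔλ·cosφ2=-0.01949693, x=cosφ1·sinφ2-sinφ1·cosφ2·cosΔλ=0.06106595; θ=atan2(y, x)=-17.7071° <0 so +360° → 342.2929° ≈ 342.3°
Leg 3: φ1=0.7048338, φ2=0.7165118, Δφ=0.0116780, Δλ=0.5706057 rad; a=sin²(Δφ/2)+cosφ1·cosφ2·sin²(Δλ/2)=0.0455351199; c=2·atan2(√a, √(1-a))=0.430086325; dist=6371·c=2740.080 ≈ 2740.1 km; running total=34155.2 km
Leg 3 bearing: y=sinΔλ·cosφ2=0.40732169, x=cosφ1·sinφ2-sinφ1·cosφ2·cosΔλ=0.08908274; θ=atan2(y, x)=77.6634° ≈ 77.7°
Leg 4: φ1=0.7165118, φ2=-0.0234118, Δφ=-0.7399236, Δλ=0.1366732 rad; a=sin²(Δφ/2)+cosφ1·cosφ2·sin²(Δλ/2)=0.1342550980; c=2·atan2(√a, √(1-a))=0.750291993; dist=6371·c=4780.110 ≈ 4780.1 km; running total=38935.3 km
Leg 4 bearing: y=sinΔλ·cosφ2=0.13621080, x=cosφ1·sinφ2-sinφ1·cosφ2·cosΔλ=-0.66810874; θ=atan2(y, x)=168.4767° ≈ 168.5°
Leg 5: φ1=-0.0234118, φ2=0.4393133, Δφ=0.4627252, Δλ=0.3224409 rad; a=sin²(Δφ/2)+cosφ1·cosφ2·sin²(Δλ/2)=0.0758947616; c=2·atan2(√a, √(1-a))=0.558198860; dist=6371·c=3556.285 ≈ 3556.3 km; running total=42491.6 km
Leg 5 bearing: y=sinΔλ·cosφ2=0.28679264, x=cosφ1·sinφ2-sinφ1·cosφ2·cosΔλ=0.44529649; θ=atan2(y, x)=32.7835° ≈ 32.8°
Leg 6: φ1=0.4393133, φ2=0.8523141, Δφ=0.4130008, Δλ=-0.9226159 rad; a=sin²(Δφ/2)+cosφ1·cosφ2·sin²(Δλ/2)=0.1600743673; c=2·atan2(√a, √(1-a))=0.823236527; dist=6371·c=5244.840 ≈ 5244.8 km; running total=47736.4 km
Leg 6 bearing: y=sinΔλ·cosφ2=-0.52474047, x=cosφ1·sinφ2-sinφ1·cosφ2·cosΔλ=0.51229845; θ=atan2(y, x)=-45.6874° <0 so +360° → 314.3126° ≈ 314.3°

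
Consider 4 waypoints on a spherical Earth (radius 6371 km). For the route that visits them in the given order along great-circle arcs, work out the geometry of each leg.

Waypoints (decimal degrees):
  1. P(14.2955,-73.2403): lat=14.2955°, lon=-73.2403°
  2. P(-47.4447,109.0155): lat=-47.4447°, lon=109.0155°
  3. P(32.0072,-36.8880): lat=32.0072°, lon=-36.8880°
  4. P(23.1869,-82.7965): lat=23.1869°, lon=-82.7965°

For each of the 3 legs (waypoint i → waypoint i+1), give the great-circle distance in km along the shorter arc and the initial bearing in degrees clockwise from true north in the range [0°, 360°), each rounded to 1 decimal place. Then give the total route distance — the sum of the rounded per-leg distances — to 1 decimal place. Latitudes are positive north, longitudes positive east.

Leg 1: φ1=0.2495035, φ2=-0.8280662, Δφ=-1.0775698, Δλ=3.1809638 rad; a=sin²(Δφ/2)+cosφ1·cosφ2·sin²(Δλ/2)=0.9183708012; c=2·atan2(√a, √(1-a))=2.562101867; dist=6371·c=16323.151 ≈ 16323.2 km; running total=16323.2 km
Leg 1 bearing: y=sinΔλ·cosφ2=-0.02661988, x=cosφ1·sinφ2-sinφ1·cosφ2·cosΔλ=-0.54695052; θ=atan2(y, x)=-177.2136° <0 so +360° → 182.7864° ≈ 182.8°
Leg 2: φ1=-0.8280662, φ2=0.5586310, Δφ=1.3866973, Δλ=-2.5464965 rad; a=sin²(Δφ/2)+cosφ1·cosφ2·sin²(Δλ/2)=0.9326675776; c=2·atan2(√a, √(1-a))=2.616615027; dist=6371·c=16670.454 ≈ 16670.5 km; running total=32993.7 km
Leg 2 bearing: y=sinΔλ·cosφ2=-0.47536860, x=cosφ1·sinφ2-sinφ1·cosφ2·cosΔλ=-0.15880732; θ=atan2(y, x)=-108.4730° <0 so +360° → 251.5270° ≈ 251.5°
Leg 3: φ1=0.5586310, φ2=0.4046877, Δφ=-0.1539433, Δλ=-0.8012545 rad; a=sin²(Δφ/2)+cosφ1·cosφ2·sin²(Δλ/2)=0.1244703436; c=2·atan2(√a, √(1-a))=0.721131260; dist=6371·c=4594.327 ≈ 4594.3 km; running total=37588.0 km
Leg 3 bearing: y=sinΔλ·cosφ2=-0.66021482, x=cosφ1·sinφ2-sinφ1·cosφ2·cosΔλ=-0.00512875; θ=atan2(y, x)=-90.4451° <0 so +360° → 269.5549° ≈ 269.6°

Leg 1: dist=16323.2 km, bearing=182.8°
Leg 2: dist=16670.5 km, bearing=251.5°
Leg 3: dist=4594.3 km, bearing=269.6°
Total: 37588.0 km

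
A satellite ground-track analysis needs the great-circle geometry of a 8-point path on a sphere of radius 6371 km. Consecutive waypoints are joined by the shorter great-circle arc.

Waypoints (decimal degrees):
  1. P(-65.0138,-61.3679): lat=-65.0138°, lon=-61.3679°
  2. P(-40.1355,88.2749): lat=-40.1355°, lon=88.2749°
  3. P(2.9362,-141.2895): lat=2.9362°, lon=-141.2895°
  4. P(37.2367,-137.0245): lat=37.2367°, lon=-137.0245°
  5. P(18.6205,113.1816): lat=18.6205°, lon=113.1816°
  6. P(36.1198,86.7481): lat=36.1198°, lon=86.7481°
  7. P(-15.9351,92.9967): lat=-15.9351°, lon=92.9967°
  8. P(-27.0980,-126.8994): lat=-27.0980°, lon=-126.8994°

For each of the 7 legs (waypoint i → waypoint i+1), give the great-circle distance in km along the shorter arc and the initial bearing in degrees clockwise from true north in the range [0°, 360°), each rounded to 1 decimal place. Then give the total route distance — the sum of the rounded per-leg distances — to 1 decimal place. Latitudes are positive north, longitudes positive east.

Leg 1: dist=8028.8 km, bearing=156.1°
Leg 2: dist=13553.1 km, bearing=116.5°
Leg 3: dist=3838.9 km, bearing=6.0°
Leg 4: dist=10404.6 km, bearing=296.7°
Leg 5: dist=3236.9 km, bearing=312.3°
Leg 6: dist=5825.4 km, bearing=172.4°
Leg 7: dist=13579.1 km, bearing=137.6°
Total: 58466.8 km

Leg 1: φ1=-1.1347049, φ2=-0.7004966, Δφ=0.4342082, Δλ=2.6117596 rad; a=sin²(Δφ/2)+cosφ1·cosφ2·sin²(Δλ/2)=0.3471939074; c=2·atan2(√a, √(1-a))=1.260215017; dist=6371·c=8028.830 ≈ 8028.8 km; running total=8028.8 km
Leg 1 bearing: y=sinΔλ·cosφ2=0.38638134, x=cosφ1·sinφ2-sinφ1·cosφ2·cosΔλ=-0.87023598; θ=atan2(y, x)=156.0590° ≈ 156.1°
Leg 2: φ1=-0.7004966, φ2=0.0512464, Δφ=0.7517430, Δλ=-4.0066546 rad; a=sin²(Δφ/2)+cosφ1·cosφ2·sin²(Δλ/2)=0.7641157614; c=2·atan2(√a, √(1-a))=2.127312774; dist=6371·c=13553.110 ≈ 13553.1 km; running total=21581.9 km
Leg 2 bearing: y=sinΔλ·cosφ2=0.76013624, x=cosφ1·sinφ2-sinφ1·cosφ2·cosΔλ=-0.37837067; θ=atan2(y, x)=116.4626° ≈ 116.5°
Leg 3: φ1=0.0512464, φ2=0.6499030, Δφ=0.5986567, Δλ=0.0744383 rad; a=sin²(Δφ/2)+cosφ1·cosφ2·sin²(Δλ/2)=0.0880542235; c=2·atan2(√a, √(1-a))=0.602552720; dist=6371·c=3838.863 ≈ 3838.9 km; running total=25420.8 km
Leg 3 bearing: y=sinΔλ·cosφ2=0.05920877, x=cosφ1·sinφ2-sinφ1·cosφ2·cosΔλ=0.56364619; θ=atan2(y, x)=5.9967° ≈ 6.0°
Leg 4: φ1=0.6499030, φ2=0.3249890, Δφ=-0.3249140, Δλ=4.3669203 rad; a=sin²(Δφ/2)+cosφ1·cosφ2·sin²(Δλ/2)=0.5311404400; c=2·atan2(√a, √(1-a))=1.633117541; dist=6371·c=10404.592 ≈ 10404.6 km; running total=35825.4 km
Leg 4 bearing: y=sinΔλ·cosφ2=-0.89166381, x=cosφ1·sinφ2-sinφ1·cosφ2·cosΔλ=0.44839351; θ=atan2(y, x)=-63.3034° <0 so +360° → 296.6966° ≈ 296.7°
Leg 5: φ1=0.3249890, φ2=0.6304094, Δφ=0.3054204, Δλ=-0.4613516 rad; a=sin²(Δφ/2)+cosφ1·cosφ2·sin²(Δλ/2)=0.0631556804; c=2·atan2(√a, √(1-a))=0.508062650; dist=6371·c=3236.867 ≈ 3236.9 km; running total=39062.3 km
Leg 5 bearing: y=sinΔλ·cosφ2=-0.35959316, x=cosφ1·sinφ2-sinφ1·cosφ2·cosΔλ=0.32765977; θ=atan2(y, x)=-47.6604° <0 so +360° → 312.3396° ≈ 312.3°
Leg 6: φ1=0.6304094, φ2=-0.2781200, Δφ=-0.9085294, Δλ=0.1090586 rad; a=sin²(Δφ/2)+cosφ1·cosφ2·sin²(Δλ/2)=0.1948542577; c=2·atan2(√a, √(1-a))=0.914367834; dist=6371·c=5825.437 ≈ 5825.4 km; running total=44887.7 km
Leg 6 bearing: y=sinΔλ·cosφ2=0.10466012, x=cosφ1·sinφ2-sinφ1·cosφ2·cosΔλ=-0.78523281; θ=atan2(y, x)=172.4081° ≈ 172.4°
Leg 7: φ1=-0.2781200, φ2=-0.4729493, Δφ=-0.1948294, Δλ=-3.8379110 rad; a=sin²(Δφ/2)+cosφ1·cosφ2·sin²(Δλ/2)=0.7658428191; c=2·atan2(√a, √(1-a))=2.131385916; dist=6371·c=13579.060 ≈ 13579.1 km; running total=58466.8 km
Leg 7 bearing: y=sinΔλ·cosφ2=0.57099039, x=cosφ1·sinφ2-sinφ1·cosφ2·cosΔλ=-0.62552407; θ=atan2(y, x)=137.6096° ≈ 137.6°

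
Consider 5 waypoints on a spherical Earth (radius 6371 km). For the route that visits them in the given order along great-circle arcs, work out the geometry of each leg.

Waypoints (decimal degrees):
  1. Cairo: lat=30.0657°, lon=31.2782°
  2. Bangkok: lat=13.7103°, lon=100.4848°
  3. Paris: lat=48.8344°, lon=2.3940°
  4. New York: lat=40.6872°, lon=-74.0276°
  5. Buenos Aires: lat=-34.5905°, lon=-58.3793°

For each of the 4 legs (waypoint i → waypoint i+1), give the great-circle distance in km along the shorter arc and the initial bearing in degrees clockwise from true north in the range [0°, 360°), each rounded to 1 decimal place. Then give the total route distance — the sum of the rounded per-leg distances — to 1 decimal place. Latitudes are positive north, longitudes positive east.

Leg 1: φ1=0.5247455, φ2=0.2392899, Δφ=-0.2854556, Δλ=1.2078830 rad; a=sin²(Δφ/2)+cosφ1·cosφ2·sin²(Δλ/2)=0.2913889206; c=2·atan2(√a, √(1-a))=1.140409747; dist=6371·c=7265.551 ≈ 7265.6 km; running total=7265.6 km
Leg 1 bearing: y=sinΔλ·cosφ2=0.90822898, x=cosφ1·sinφ2-sinφ1·cosφ2·cosΔλ=0.03233865; θ=atan2(y, x)=87.9608° ≈ 88.0°
Leg 2: φ1=0.2392899, φ2=0.8523211, Δφ=0.6130312, Δλ=-1.7120074 rad; a=sin²(Δφ/2)+cosφ1·cosφ2·sin²(Δλ/2)=0.4557882493; c=2·atan2(√a, √(1-a))=1.482257192; dist=6371·c=9443.461 ≈ 9443.5 km; running total=16709.1 km
Leg 2 bearing: y=sinΔλ·cosφ2=-0.65168568, x=cosφ1·sinφ2-sinφ1·cosφ2·cosΔλ=0.75331737; θ=atan2(y, x)=-40.8627° <0 so +360° → 319.1373° ≈ 319.1°
Leg 3: φ1=0.8523211, φ2=0.7101256, Δφ=-0.1421955, Δλ=-1.3338085 rad; a=sin²(Δφ/2)+cosφ1·cosφ2·sin²(Δλ/2)=0.1960189735; c=2·atan2(√a, √(1-a))=0.917305060; dist=6371·c=5844.151 ≈ 5844.2 km; running total=22553.3 km
Leg 3 bearing: y=sinΔλ·cosφ2=-0.73708575, x=cosφ1·sinφ2-sinφ1·cosφ2·cosΔλ=0.29510462; θ=atan2(y, x)=-68.1805° <0 so +360° → 291.8195° ≈ 291.8°
Leg 4: φ1=0.7101256, φ2=-0.6037181, Δφ=-1.3138437, Δλ=0.2731144 rad; a=sin²(Δφ/2)+cosφ1·cosφ2·sin²(Δλ/2)=0.3845013520; c=2·atan2(√a, √(1-a))=1.337693750; dist=6371·c=8522.447 ≈ 8522.4 km; running total=31075.7 km
Leg 4 bearing: y=sinΔλ·cosφ2=0.22205134, x=cosφ1·sinφ2-sinφ1·cosφ2·cosΔλ=-0.94727686; θ=atan2(y, x)=166.8075° ≈ 166.8°

Leg 1: dist=7265.6 km, bearing=88.0°
Leg 2: dist=9443.5 km, bearing=319.1°
Leg 3: dist=5844.2 km, bearing=291.8°
Leg 4: dist=8522.4 km, bearing=166.8°
Total: 31075.7 km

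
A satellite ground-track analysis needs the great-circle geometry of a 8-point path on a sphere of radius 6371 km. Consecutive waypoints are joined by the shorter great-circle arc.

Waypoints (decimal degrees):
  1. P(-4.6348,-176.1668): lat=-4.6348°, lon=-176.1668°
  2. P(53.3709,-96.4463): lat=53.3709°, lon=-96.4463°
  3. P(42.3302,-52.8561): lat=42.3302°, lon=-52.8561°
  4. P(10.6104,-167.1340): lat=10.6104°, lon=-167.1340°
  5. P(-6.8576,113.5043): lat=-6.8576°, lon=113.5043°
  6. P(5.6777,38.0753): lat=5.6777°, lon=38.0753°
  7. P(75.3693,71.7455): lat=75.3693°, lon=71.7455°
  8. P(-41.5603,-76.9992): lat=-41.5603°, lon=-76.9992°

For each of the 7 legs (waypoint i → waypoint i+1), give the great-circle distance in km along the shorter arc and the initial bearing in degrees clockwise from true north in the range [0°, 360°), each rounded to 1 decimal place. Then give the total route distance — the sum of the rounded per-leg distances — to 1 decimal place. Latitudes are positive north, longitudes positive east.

Leg 1: dist=9744.5 km, bearing=36.0°
Leg 2: dist=3413.3 km, bearing=93.1°
Leg 3: dist=11126.8 km, bearing=294.5°
Leg 4: dist=8995.6 km, bearing=261.2°
Leg 5: dist=8484.8 km, bearing=277.6°
Leg 6: dist=8033.5 km, bearing=8.5°
Leg 7: dist=15952.3 km, bearing=319.3°
Total: 65750.8 km

Leg 1: φ1=-0.0808925, φ2=0.9314979, Δφ=1.0123904, Δλ=1.3913852 rad; a=sin²(Δφ/2)+cosφ1·cosφ2·sin²(Δλ/2)=0.4793628111; c=2·atan2(√a, √(1-a))=1.529510221; dist=6371·c=9744.510 ≈ 9744.5 km; running total=9744.5 km
Leg 1 bearing: y=sinΔλ·cosφ2=0.58705596, x=cosφ1·sinφ2-sinφ1·cosφ2·cosΔλ=0.80849349; θ=atan2(y, x)=35.9838° ≈ 36.0°
Leg 2: φ1=0.9314979, φ2=0.7388014, Δφ=-0.1926966, Δλ=0.7607925 rad; a=sin²(Δφ/2)+cosφ1·cosφ2·sin²(Δλ/2)=0.0700589149; c=2·atan2(√a, √(1-a))=0.535757515; dist=6371·c=3413.311 ≈ 3413.3 km; running total=13157.8 km
Leg 2 bearing: y=sinΔλ·cosφ2=0.50972778, x=cosφ1·sinφ2-sinφ1·cosφ2·cosΔλ=-0.02793291; θ=atan2(y, x)=93.1367° ≈ 93.1°
Leg 3: φ1=0.7388014, φ2=0.1851864, Δφ=-0.5536149, Δλ=-1.9945256 rad; a=sin²(Δφ/2)+cosφ1·cosφ2·sin²(Δλ/2)=0.5873861532; c=2·atan2(√a, √(1-a))=1.746470837; dist=6371·c=11126.766 ≈ 11126.8 km; running total=24284.6 km
Leg 3 bearing: y=sinΔλ·cosφ2=-0.89597600, x=cosφ1·sinφ2-sinφ1·cosφ2·cosΔλ=0.40826664; θ=atan2(y, x)=-65.5028° <0 so +360° → 294.4972° ≈ 294.5°
Leg 4: φ1=0.1851864, φ2=-0.1196877, Δφ=-0.3048741, Δλ=4.8980623 rad; a=sin²(Δφ/2)+cosφ1·cosφ2·sin²(Δλ/2)=0.4209158408; c=2·atan2(√a, √(1-a))=1.411960983; dist=6371·c=8995.603 ≈ 8995.6 km; running total=33280.2 km
Leg 4 bearing: y=sinΔλ·cosφ2=-0.97578110, x=cosφ1·sinφ2-sinφ1·cosφ2·cosΔλ=-0.15110932; θ=atan2(y, x)=-98.8029° <0 so +360° → 261.1971° ≈ 261.2°
Leg 5: φ1=-0.1196877, φ2=0.0990946, Δφ=0.2187823, Δλ=-1.3164844 rad; a=sin²(Δφ/2)+cosφ1·cosφ2·sin²(Δλ/2)=0.3816292058; c=2·atan2(√a, √(1-a))=1.331785603; dist=6371·c=8484.806 ≈ 8484.8 km; running total=41765.0 km
Leg 5 bearing: y=sinΔλ·cosφ2=-0.96308857, x=cosφ1·sinφ2-sinφ1·cosφ2·cosΔλ=0.12811646; θ=atan2(y, x)=-82.4226° <0 so +360° → 277.5774° ≈ 277.6°
Leg 6: φ1=0.0990946, φ2=1.3154424, Δφ=1.2163479, Δλ=0.5876558 rad; a=sin²(Δφ/2)+cosφ1·cosφ2·sin²(Δλ/2)=0.3475462270; c=2·atan2(√a, √(1-a))=1.260954976; dist=6371·c=8033.544 ≈ 8033.5 km; running total=49798.5 km
Leg 6 bearing: y=sinΔλ·cosφ2=0.14003764, x=cosφ1·sinφ2-sinφ1·cosφ2·cosΔλ=0.94203017; θ=atan2(y, x)=8.4554° ≈ 8.5°
Leg 7: φ1=1.3154424, φ2=-0.7253641, Δφ=-2.0408065, Δλ=-2.5960848 rad; a=sin²(Δφ/2)+cosφ1·cosφ2·sin²(Δλ/2)=0.9017331127; c=2·atan2(√a, √(1-a))=2.503891042; dist=6371·c=15952.290 ≈ 15952.3 km; running total=65750.8 km
Leg 7 bearing: y=sinΔλ·cosφ2=-0.38823538, x=cosφ1·sinφ2-sinφ1·cosφ2·cosΔλ=0.45134833; θ=atan2(y, x)=-40.7011° <0 so +360° → 319.2989° ≈ 319.3°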